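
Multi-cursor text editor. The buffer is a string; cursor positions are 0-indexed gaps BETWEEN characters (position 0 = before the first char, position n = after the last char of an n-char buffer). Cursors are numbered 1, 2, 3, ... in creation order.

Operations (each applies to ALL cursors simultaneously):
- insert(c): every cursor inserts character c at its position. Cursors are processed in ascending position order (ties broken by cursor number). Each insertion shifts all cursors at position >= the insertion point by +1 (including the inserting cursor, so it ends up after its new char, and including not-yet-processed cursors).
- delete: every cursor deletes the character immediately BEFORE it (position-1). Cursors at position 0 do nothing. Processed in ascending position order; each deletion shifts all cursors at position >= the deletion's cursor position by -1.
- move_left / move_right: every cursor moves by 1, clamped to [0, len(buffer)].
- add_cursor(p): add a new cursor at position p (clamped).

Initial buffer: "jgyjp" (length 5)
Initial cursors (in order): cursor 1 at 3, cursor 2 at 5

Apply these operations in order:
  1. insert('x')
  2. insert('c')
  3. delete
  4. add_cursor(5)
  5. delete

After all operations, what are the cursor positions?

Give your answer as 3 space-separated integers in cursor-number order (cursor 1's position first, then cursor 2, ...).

After op 1 (insert('x')): buffer="jgyxjpx" (len 7), cursors c1@4 c2@7, authorship ...1..2
After op 2 (insert('c')): buffer="jgyxcjpxc" (len 9), cursors c1@5 c2@9, authorship ...11..22
After op 3 (delete): buffer="jgyxjpx" (len 7), cursors c1@4 c2@7, authorship ...1..2
After op 4 (add_cursor(5)): buffer="jgyxjpx" (len 7), cursors c1@4 c3@5 c2@7, authorship ...1..2
After op 5 (delete): buffer="jgyp" (len 4), cursors c1@3 c3@3 c2@4, authorship ....

Answer: 3 4 3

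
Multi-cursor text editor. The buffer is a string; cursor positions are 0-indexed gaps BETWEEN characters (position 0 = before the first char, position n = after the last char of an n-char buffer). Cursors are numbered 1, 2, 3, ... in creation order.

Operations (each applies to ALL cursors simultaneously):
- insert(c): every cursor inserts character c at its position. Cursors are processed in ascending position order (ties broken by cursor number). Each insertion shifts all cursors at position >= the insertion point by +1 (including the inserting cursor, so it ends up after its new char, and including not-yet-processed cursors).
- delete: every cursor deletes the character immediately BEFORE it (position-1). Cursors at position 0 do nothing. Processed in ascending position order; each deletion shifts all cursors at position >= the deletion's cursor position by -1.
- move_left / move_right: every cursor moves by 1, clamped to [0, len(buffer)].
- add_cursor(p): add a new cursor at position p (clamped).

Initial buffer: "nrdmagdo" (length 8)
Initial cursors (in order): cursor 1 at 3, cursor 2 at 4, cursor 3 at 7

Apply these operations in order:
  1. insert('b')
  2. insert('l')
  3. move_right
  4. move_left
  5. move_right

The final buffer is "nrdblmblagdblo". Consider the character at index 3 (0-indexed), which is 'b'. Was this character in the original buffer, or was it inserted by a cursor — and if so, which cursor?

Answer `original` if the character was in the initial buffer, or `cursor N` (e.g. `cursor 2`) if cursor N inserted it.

After op 1 (insert('b')): buffer="nrdbmbagdbo" (len 11), cursors c1@4 c2@6 c3@10, authorship ...1.2...3.
After op 2 (insert('l')): buffer="nrdblmblagdblo" (len 14), cursors c1@5 c2@8 c3@13, authorship ...11.22...33.
After op 3 (move_right): buffer="nrdblmblagdblo" (len 14), cursors c1@6 c2@9 c3@14, authorship ...11.22...33.
After op 4 (move_left): buffer="nrdblmblagdblo" (len 14), cursors c1@5 c2@8 c3@13, authorship ...11.22...33.
After op 5 (move_right): buffer="nrdblmblagdblo" (len 14), cursors c1@6 c2@9 c3@14, authorship ...11.22...33.
Authorship (.=original, N=cursor N): . . . 1 1 . 2 2 . . . 3 3 .
Index 3: author = 1

Answer: cursor 1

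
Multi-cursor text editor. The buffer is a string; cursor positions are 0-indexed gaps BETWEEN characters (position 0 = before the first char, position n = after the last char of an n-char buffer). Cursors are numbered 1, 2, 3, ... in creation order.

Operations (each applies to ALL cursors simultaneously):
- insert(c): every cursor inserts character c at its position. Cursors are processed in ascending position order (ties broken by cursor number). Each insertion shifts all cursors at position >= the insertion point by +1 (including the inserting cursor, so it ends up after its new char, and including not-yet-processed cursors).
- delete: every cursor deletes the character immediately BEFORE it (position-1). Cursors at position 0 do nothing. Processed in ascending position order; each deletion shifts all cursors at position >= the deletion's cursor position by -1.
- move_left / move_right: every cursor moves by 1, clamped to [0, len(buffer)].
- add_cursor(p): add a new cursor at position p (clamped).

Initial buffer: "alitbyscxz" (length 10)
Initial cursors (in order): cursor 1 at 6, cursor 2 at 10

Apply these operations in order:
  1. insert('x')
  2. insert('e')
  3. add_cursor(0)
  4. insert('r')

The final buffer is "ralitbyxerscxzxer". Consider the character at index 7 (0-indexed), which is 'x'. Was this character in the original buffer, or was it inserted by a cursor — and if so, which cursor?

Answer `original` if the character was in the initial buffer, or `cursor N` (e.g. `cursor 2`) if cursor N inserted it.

After op 1 (insert('x')): buffer="alitbyxscxzx" (len 12), cursors c1@7 c2@12, authorship ......1....2
After op 2 (insert('e')): buffer="alitbyxescxzxe" (len 14), cursors c1@8 c2@14, authorship ......11....22
After op 3 (add_cursor(0)): buffer="alitbyxescxzxe" (len 14), cursors c3@0 c1@8 c2@14, authorship ......11....22
After op 4 (insert('r')): buffer="ralitbyxerscxzxer" (len 17), cursors c3@1 c1@10 c2@17, authorship 3......111....222
Authorship (.=original, N=cursor N): 3 . . . . . . 1 1 1 . . . . 2 2 2
Index 7: author = 1

Answer: cursor 1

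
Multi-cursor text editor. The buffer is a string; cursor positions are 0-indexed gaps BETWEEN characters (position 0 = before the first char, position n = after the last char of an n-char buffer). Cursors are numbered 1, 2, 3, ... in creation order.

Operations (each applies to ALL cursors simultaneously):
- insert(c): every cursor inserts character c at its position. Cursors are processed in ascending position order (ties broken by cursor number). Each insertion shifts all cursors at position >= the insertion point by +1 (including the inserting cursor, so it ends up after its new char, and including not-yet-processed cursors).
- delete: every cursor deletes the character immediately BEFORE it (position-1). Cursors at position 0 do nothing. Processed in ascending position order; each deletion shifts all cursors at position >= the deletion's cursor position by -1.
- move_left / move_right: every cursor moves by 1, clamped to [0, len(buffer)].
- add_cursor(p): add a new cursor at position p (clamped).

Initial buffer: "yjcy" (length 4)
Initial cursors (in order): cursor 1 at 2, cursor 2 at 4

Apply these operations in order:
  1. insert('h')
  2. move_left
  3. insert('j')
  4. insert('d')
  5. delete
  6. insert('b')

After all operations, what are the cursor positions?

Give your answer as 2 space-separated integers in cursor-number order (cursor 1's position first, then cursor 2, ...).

After op 1 (insert('h')): buffer="yjhcyh" (len 6), cursors c1@3 c2@6, authorship ..1..2
After op 2 (move_left): buffer="yjhcyh" (len 6), cursors c1@2 c2@5, authorship ..1..2
After op 3 (insert('j')): buffer="yjjhcyjh" (len 8), cursors c1@3 c2@7, authorship ..11..22
After op 4 (insert('d')): buffer="yjjdhcyjdh" (len 10), cursors c1@4 c2@9, authorship ..111..222
After op 5 (delete): buffer="yjjhcyjh" (len 8), cursors c1@3 c2@7, authorship ..11..22
After op 6 (insert('b')): buffer="yjjbhcyjbh" (len 10), cursors c1@4 c2@9, authorship ..111..222

Answer: 4 9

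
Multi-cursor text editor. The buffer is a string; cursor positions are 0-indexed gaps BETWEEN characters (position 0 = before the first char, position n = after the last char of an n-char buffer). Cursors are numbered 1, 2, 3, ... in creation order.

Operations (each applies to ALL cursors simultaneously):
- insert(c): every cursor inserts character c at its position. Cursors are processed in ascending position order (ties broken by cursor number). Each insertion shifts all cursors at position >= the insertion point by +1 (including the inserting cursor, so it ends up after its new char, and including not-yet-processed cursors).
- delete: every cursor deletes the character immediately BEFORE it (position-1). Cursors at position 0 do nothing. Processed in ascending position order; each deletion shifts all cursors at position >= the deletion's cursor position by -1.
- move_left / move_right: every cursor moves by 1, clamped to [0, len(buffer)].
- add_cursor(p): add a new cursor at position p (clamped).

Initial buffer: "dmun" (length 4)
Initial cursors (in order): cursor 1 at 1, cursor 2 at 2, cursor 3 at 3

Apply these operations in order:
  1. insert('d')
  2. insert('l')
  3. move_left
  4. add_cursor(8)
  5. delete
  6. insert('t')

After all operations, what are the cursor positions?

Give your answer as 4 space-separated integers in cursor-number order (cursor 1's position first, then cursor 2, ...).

After op 1 (insert('d')): buffer="ddmdudn" (len 7), cursors c1@2 c2@4 c3@6, authorship .1.2.3.
After op 2 (insert('l')): buffer="ddlmdludln" (len 10), cursors c1@3 c2@6 c3@9, authorship .11.22.33.
After op 3 (move_left): buffer="ddlmdludln" (len 10), cursors c1@2 c2@5 c3@8, authorship .11.22.33.
After op 4 (add_cursor(8)): buffer="ddlmdludln" (len 10), cursors c1@2 c2@5 c3@8 c4@8, authorship .11.22.33.
After op 5 (delete): buffer="dlmlln" (len 6), cursors c1@1 c2@3 c3@4 c4@4, authorship .1.23.
After op 6 (insert('t')): buffer="dtlmtlttln" (len 10), cursors c1@2 c2@5 c3@8 c4@8, authorship .11.22343.

Answer: 2 5 8 8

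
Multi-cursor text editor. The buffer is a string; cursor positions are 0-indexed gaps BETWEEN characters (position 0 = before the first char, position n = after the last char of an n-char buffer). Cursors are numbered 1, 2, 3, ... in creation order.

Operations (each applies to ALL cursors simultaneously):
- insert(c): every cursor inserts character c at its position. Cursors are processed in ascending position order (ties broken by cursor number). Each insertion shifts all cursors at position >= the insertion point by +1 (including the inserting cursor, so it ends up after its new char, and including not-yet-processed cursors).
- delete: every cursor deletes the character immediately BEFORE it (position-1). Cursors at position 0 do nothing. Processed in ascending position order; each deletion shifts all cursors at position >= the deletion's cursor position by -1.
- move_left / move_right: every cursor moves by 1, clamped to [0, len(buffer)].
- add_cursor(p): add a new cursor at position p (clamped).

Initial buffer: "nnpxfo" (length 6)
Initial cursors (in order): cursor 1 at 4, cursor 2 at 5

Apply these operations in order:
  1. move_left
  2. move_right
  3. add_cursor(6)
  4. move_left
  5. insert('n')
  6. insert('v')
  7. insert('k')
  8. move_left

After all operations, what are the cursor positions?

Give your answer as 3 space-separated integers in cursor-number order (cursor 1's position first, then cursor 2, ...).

After op 1 (move_left): buffer="nnpxfo" (len 6), cursors c1@3 c2@4, authorship ......
After op 2 (move_right): buffer="nnpxfo" (len 6), cursors c1@4 c2@5, authorship ......
After op 3 (add_cursor(6)): buffer="nnpxfo" (len 6), cursors c1@4 c2@5 c3@6, authorship ......
After op 4 (move_left): buffer="nnpxfo" (len 6), cursors c1@3 c2@4 c3@5, authorship ......
After op 5 (insert('n')): buffer="nnpnxnfno" (len 9), cursors c1@4 c2@6 c3@8, authorship ...1.2.3.
After op 6 (insert('v')): buffer="nnpnvxnvfnvo" (len 12), cursors c1@5 c2@8 c3@11, authorship ...11.22.33.
After op 7 (insert('k')): buffer="nnpnvkxnvkfnvko" (len 15), cursors c1@6 c2@10 c3@14, authorship ...111.222.333.
After op 8 (move_left): buffer="nnpnvkxnvkfnvko" (len 15), cursors c1@5 c2@9 c3@13, authorship ...111.222.333.

Answer: 5 9 13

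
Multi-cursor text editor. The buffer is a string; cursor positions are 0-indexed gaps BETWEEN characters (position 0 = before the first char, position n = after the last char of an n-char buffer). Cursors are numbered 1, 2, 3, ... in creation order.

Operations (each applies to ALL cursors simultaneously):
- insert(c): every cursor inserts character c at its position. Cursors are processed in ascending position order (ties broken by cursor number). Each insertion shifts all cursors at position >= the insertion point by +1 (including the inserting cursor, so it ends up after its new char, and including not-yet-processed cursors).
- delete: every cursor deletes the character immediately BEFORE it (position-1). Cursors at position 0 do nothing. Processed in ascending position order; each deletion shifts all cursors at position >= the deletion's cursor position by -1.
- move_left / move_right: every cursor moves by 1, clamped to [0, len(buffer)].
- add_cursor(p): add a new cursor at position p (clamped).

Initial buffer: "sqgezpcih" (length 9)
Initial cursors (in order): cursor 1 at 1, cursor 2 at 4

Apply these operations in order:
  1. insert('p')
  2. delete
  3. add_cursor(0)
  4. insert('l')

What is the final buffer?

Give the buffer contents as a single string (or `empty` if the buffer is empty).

After op 1 (insert('p')): buffer="spqgepzpcih" (len 11), cursors c1@2 c2@6, authorship .1...2.....
After op 2 (delete): buffer="sqgezpcih" (len 9), cursors c1@1 c2@4, authorship .........
After op 3 (add_cursor(0)): buffer="sqgezpcih" (len 9), cursors c3@0 c1@1 c2@4, authorship .........
After op 4 (insert('l')): buffer="lslqgelzpcih" (len 12), cursors c3@1 c1@3 c2@7, authorship 3.1...2.....

Answer: lslqgelzpcih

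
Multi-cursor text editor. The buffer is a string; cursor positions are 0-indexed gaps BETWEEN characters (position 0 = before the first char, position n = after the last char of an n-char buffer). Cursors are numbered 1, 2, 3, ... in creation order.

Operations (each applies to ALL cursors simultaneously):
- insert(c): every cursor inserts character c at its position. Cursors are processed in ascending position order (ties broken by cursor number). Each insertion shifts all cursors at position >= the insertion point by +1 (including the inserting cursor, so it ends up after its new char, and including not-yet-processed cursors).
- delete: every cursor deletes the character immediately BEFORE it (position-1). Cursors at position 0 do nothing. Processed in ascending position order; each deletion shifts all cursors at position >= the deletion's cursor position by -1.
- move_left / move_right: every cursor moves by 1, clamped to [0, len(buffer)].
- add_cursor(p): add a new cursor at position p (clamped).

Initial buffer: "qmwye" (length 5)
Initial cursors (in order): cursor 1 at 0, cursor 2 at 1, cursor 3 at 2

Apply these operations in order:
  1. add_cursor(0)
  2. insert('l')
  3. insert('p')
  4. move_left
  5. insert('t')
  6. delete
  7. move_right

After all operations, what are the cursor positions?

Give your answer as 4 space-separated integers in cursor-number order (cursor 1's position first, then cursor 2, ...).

Answer: 4 7 10 4

Derivation:
After op 1 (add_cursor(0)): buffer="qmwye" (len 5), cursors c1@0 c4@0 c2@1 c3@2, authorship .....
After op 2 (insert('l')): buffer="llqlmlwye" (len 9), cursors c1@2 c4@2 c2@4 c3@6, authorship 14.2.3...
After op 3 (insert('p')): buffer="llppqlpmlpwye" (len 13), cursors c1@4 c4@4 c2@7 c3@10, authorship 1414.22.33...
After op 4 (move_left): buffer="llppqlpmlpwye" (len 13), cursors c1@3 c4@3 c2@6 c3@9, authorship 1414.22.33...
After op 5 (insert('t')): buffer="llpttpqltpmltpwye" (len 17), cursors c1@5 c4@5 c2@9 c3@13, authorship 141144.222.333...
After op 6 (delete): buffer="llppqlpmlpwye" (len 13), cursors c1@3 c4@3 c2@6 c3@9, authorship 1414.22.33...
After op 7 (move_right): buffer="llppqlpmlpwye" (len 13), cursors c1@4 c4@4 c2@7 c3@10, authorship 1414.22.33...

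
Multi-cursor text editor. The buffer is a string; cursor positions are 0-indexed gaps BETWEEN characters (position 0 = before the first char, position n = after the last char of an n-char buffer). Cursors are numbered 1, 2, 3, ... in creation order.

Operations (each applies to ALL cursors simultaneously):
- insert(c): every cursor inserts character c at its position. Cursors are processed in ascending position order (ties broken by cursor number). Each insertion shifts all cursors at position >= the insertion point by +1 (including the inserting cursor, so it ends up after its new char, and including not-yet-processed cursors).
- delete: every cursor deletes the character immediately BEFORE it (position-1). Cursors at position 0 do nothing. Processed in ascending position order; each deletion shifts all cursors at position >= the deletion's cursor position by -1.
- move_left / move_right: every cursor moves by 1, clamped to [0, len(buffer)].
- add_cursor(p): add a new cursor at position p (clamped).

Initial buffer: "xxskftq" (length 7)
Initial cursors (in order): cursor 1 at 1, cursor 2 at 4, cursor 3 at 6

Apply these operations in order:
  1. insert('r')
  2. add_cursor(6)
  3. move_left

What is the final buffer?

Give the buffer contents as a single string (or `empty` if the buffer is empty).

Answer: xrxskrftrq

Derivation:
After op 1 (insert('r')): buffer="xrxskrftrq" (len 10), cursors c1@2 c2@6 c3@9, authorship .1...2..3.
After op 2 (add_cursor(6)): buffer="xrxskrftrq" (len 10), cursors c1@2 c2@6 c4@6 c3@9, authorship .1...2..3.
After op 3 (move_left): buffer="xrxskrftrq" (len 10), cursors c1@1 c2@5 c4@5 c3@8, authorship .1...2..3.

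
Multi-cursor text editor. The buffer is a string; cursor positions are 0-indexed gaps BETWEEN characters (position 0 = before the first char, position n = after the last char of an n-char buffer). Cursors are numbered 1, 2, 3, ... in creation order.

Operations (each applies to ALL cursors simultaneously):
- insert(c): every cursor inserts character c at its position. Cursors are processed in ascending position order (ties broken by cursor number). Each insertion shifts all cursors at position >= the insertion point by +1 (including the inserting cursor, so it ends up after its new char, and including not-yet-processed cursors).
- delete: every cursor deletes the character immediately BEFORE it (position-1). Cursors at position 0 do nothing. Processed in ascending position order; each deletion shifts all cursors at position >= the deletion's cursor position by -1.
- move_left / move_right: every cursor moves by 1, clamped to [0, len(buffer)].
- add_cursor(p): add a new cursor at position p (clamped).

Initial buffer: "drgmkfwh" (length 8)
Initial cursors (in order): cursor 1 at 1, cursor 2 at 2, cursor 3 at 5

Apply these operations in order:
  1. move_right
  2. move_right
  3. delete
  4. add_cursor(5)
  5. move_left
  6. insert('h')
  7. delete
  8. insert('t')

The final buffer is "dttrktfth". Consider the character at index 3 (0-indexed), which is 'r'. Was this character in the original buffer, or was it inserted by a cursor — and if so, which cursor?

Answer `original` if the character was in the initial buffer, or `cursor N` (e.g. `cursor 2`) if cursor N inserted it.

Answer: original

Derivation:
After op 1 (move_right): buffer="drgmkfwh" (len 8), cursors c1@2 c2@3 c3@6, authorship ........
After op 2 (move_right): buffer="drgmkfwh" (len 8), cursors c1@3 c2@4 c3@7, authorship ........
After op 3 (delete): buffer="drkfh" (len 5), cursors c1@2 c2@2 c3@4, authorship .....
After op 4 (add_cursor(5)): buffer="drkfh" (len 5), cursors c1@2 c2@2 c3@4 c4@5, authorship .....
After op 5 (move_left): buffer="drkfh" (len 5), cursors c1@1 c2@1 c3@3 c4@4, authorship .....
After op 6 (insert('h')): buffer="dhhrkhfhh" (len 9), cursors c1@3 c2@3 c3@6 c4@8, authorship .12..3.4.
After op 7 (delete): buffer="drkfh" (len 5), cursors c1@1 c2@1 c3@3 c4@4, authorship .....
After op 8 (insert('t')): buffer="dttrktfth" (len 9), cursors c1@3 c2@3 c3@6 c4@8, authorship .12..3.4.
Authorship (.=original, N=cursor N): . 1 2 . . 3 . 4 .
Index 3: author = original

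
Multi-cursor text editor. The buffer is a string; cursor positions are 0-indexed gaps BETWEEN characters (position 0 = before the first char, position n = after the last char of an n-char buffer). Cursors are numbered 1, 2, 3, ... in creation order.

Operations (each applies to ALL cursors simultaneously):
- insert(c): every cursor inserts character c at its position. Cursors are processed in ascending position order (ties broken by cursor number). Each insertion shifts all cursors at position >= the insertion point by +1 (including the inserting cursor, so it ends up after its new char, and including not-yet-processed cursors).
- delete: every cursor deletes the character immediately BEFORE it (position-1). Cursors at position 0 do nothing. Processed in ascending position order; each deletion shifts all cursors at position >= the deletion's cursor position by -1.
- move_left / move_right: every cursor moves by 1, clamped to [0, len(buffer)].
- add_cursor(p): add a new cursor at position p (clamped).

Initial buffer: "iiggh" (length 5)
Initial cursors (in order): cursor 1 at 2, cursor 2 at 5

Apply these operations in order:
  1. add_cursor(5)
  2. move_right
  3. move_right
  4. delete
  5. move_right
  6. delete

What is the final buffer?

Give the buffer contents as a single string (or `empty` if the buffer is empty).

After op 1 (add_cursor(5)): buffer="iiggh" (len 5), cursors c1@2 c2@5 c3@5, authorship .....
After op 2 (move_right): buffer="iiggh" (len 5), cursors c1@3 c2@5 c3@5, authorship .....
After op 3 (move_right): buffer="iiggh" (len 5), cursors c1@4 c2@5 c3@5, authorship .....
After op 4 (delete): buffer="ii" (len 2), cursors c1@2 c2@2 c3@2, authorship ..
After op 5 (move_right): buffer="ii" (len 2), cursors c1@2 c2@2 c3@2, authorship ..
After op 6 (delete): buffer="" (len 0), cursors c1@0 c2@0 c3@0, authorship 

Answer: empty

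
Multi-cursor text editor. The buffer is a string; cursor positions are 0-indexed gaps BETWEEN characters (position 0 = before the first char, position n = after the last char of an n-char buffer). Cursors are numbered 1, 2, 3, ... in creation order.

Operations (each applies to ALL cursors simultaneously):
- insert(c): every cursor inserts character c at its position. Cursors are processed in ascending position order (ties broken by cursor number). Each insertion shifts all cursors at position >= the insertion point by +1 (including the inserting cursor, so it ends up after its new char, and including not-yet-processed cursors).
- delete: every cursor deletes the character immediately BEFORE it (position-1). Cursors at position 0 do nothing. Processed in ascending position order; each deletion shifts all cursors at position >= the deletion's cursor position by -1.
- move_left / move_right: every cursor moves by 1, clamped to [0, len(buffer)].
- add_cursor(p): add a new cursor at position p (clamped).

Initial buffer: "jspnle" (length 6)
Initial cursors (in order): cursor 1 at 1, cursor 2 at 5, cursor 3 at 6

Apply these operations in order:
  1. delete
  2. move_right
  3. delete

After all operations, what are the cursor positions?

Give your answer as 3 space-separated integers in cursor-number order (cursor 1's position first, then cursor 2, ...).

After op 1 (delete): buffer="spn" (len 3), cursors c1@0 c2@3 c3@3, authorship ...
After op 2 (move_right): buffer="spn" (len 3), cursors c1@1 c2@3 c3@3, authorship ...
After op 3 (delete): buffer="" (len 0), cursors c1@0 c2@0 c3@0, authorship 

Answer: 0 0 0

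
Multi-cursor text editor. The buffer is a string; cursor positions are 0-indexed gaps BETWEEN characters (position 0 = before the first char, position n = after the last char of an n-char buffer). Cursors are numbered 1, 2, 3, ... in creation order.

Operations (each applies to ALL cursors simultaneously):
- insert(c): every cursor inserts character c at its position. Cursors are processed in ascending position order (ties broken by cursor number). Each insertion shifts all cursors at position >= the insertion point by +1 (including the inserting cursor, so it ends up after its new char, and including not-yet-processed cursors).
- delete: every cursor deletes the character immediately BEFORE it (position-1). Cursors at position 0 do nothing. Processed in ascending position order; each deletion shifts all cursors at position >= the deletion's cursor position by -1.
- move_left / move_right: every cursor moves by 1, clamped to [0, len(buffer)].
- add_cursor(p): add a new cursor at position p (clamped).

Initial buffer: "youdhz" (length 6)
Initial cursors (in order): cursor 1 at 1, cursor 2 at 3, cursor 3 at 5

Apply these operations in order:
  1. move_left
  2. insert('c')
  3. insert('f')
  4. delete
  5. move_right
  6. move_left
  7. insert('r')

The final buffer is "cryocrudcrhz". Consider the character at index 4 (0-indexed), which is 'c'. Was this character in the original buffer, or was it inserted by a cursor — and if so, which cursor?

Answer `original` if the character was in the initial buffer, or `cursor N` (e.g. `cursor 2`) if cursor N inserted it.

After op 1 (move_left): buffer="youdhz" (len 6), cursors c1@0 c2@2 c3@4, authorship ......
After op 2 (insert('c')): buffer="cyocudchz" (len 9), cursors c1@1 c2@4 c3@7, authorship 1..2..3..
After op 3 (insert('f')): buffer="cfyocfudcfhz" (len 12), cursors c1@2 c2@6 c3@10, authorship 11..22..33..
After op 4 (delete): buffer="cyocudchz" (len 9), cursors c1@1 c2@4 c3@7, authorship 1..2..3..
After op 5 (move_right): buffer="cyocudchz" (len 9), cursors c1@2 c2@5 c3@8, authorship 1..2..3..
After op 6 (move_left): buffer="cyocudchz" (len 9), cursors c1@1 c2@4 c3@7, authorship 1..2..3..
After op 7 (insert('r')): buffer="cryocrudcrhz" (len 12), cursors c1@2 c2@6 c3@10, authorship 11..22..33..
Authorship (.=original, N=cursor N): 1 1 . . 2 2 . . 3 3 . .
Index 4: author = 2

Answer: cursor 2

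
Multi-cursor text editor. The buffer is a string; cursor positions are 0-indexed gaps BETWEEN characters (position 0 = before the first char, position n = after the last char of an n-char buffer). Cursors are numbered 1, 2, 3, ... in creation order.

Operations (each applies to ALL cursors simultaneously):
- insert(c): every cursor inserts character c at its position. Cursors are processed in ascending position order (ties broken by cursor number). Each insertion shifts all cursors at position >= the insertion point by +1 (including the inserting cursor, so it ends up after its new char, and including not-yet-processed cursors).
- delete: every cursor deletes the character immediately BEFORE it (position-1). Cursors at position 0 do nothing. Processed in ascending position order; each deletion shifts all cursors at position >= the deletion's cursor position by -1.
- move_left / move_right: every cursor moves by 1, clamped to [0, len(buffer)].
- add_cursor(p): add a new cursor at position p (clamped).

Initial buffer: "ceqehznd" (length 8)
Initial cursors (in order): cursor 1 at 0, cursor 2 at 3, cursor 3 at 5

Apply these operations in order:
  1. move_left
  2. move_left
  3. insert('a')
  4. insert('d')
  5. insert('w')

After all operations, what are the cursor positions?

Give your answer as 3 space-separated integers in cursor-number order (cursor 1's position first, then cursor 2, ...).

After op 1 (move_left): buffer="ceqehznd" (len 8), cursors c1@0 c2@2 c3@4, authorship ........
After op 2 (move_left): buffer="ceqehznd" (len 8), cursors c1@0 c2@1 c3@3, authorship ........
After op 3 (insert('a')): buffer="acaeqaehznd" (len 11), cursors c1@1 c2@3 c3@6, authorship 1.2..3.....
After op 4 (insert('d')): buffer="adcadeqadehznd" (len 14), cursors c1@2 c2@5 c3@9, authorship 11.22..33.....
After op 5 (insert('w')): buffer="adwcadweqadwehznd" (len 17), cursors c1@3 c2@7 c3@12, authorship 111.222..333.....

Answer: 3 7 12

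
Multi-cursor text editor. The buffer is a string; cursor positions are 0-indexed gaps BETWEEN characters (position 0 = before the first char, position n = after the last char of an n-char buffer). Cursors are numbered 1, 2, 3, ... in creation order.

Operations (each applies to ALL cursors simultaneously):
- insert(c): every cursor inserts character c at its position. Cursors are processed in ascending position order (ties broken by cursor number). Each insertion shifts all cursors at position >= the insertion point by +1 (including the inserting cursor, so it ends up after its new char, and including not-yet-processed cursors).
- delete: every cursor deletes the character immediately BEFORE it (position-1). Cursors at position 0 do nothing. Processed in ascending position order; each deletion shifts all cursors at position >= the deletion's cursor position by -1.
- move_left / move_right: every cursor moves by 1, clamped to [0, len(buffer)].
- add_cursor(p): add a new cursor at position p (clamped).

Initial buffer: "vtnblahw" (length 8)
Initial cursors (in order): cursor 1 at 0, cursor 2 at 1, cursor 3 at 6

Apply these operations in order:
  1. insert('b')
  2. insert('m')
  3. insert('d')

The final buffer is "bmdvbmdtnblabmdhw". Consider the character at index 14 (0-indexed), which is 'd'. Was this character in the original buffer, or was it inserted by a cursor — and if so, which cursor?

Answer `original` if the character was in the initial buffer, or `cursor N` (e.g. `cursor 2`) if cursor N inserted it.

After op 1 (insert('b')): buffer="bvbtnblabhw" (len 11), cursors c1@1 c2@3 c3@9, authorship 1.2.....3..
After op 2 (insert('m')): buffer="bmvbmtnblabmhw" (len 14), cursors c1@2 c2@5 c3@12, authorship 11.22.....33..
After op 3 (insert('d')): buffer="bmdvbmdtnblabmdhw" (len 17), cursors c1@3 c2@7 c3@15, authorship 111.222.....333..
Authorship (.=original, N=cursor N): 1 1 1 . 2 2 2 . . . . . 3 3 3 . .
Index 14: author = 3

Answer: cursor 3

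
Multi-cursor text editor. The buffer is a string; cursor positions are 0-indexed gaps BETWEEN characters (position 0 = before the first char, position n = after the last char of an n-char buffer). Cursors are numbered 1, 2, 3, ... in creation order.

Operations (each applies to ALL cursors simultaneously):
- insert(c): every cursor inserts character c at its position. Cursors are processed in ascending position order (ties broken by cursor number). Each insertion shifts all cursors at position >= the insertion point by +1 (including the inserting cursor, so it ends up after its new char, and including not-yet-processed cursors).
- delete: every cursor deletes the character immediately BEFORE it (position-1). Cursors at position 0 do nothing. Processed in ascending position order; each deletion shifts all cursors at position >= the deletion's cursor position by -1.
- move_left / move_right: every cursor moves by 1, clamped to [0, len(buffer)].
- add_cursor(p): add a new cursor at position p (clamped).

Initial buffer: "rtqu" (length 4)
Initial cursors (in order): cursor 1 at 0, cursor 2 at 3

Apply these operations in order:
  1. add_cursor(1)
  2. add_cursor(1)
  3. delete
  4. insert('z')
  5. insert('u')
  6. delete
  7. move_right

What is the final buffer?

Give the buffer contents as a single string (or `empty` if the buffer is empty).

After op 1 (add_cursor(1)): buffer="rtqu" (len 4), cursors c1@0 c3@1 c2@3, authorship ....
After op 2 (add_cursor(1)): buffer="rtqu" (len 4), cursors c1@0 c3@1 c4@1 c2@3, authorship ....
After op 3 (delete): buffer="tu" (len 2), cursors c1@0 c3@0 c4@0 c2@1, authorship ..
After op 4 (insert('z')): buffer="zzztzu" (len 6), cursors c1@3 c3@3 c4@3 c2@5, authorship 134.2.
After op 5 (insert('u')): buffer="zzzuuutzuu" (len 10), cursors c1@6 c3@6 c4@6 c2@9, authorship 134134.22.
After op 6 (delete): buffer="zzztzu" (len 6), cursors c1@3 c3@3 c4@3 c2@5, authorship 134.2.
After op 7 (move_right): buffer="zzztzu" (len 6), cursors c1@4 c3@4 c4@4 c2@6, authorship 134.2.

Answer: zzztzu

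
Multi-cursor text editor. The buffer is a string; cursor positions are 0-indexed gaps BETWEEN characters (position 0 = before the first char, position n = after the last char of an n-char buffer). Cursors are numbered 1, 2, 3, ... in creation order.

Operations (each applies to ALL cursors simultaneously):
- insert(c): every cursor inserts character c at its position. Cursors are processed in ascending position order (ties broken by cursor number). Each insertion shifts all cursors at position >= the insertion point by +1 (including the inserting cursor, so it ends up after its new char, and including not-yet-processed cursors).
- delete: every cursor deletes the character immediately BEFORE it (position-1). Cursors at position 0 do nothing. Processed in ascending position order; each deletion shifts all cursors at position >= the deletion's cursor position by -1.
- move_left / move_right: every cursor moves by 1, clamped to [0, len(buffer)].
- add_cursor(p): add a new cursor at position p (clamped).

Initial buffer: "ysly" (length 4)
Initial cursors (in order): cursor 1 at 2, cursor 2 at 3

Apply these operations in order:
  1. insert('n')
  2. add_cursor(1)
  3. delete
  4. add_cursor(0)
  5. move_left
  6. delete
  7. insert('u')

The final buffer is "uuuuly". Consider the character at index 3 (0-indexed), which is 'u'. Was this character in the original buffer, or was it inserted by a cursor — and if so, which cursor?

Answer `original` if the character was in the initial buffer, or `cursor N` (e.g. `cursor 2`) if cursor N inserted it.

Answer: cursor 4

Derivation:
After op 1 (insert('n')): buffer="ysnlny" (len 6), cursors c1@3 c2@5, authorship ..1.2.
After op 2 (add_cursor(1)): buffer="ysnlny" (len 6), cursors c3@1 c1@3 c2@5, authorship ..1.2.
After op 3 (delete): buffer="sly" (len 3), cursors c3@0 c1@1 c2@2, authorship ...
After op 4 (add_cursor(0)): buffer="sly" (len 3), cursors c3@0 c4@0 c1@1 c2@2, authorship ...
After op 5 (move_left): buffer="sly" (len 3), cursors c1@0 c3@0 c4@0 c2@1, authorship ...
After op 6 (delete): buffer="ly" (len 2), cursors c1@0 c2@0 c3@0 c4@0, authorship ..
After op 7 (insert('u')): buffer="uuuuly" (len 6), cursors c1@4 c2@4 c3@4 c4@4, authorship 1234..
Authorship (.=original, N=cursor N): 1 2 3 4 . .
Index 3: author = 4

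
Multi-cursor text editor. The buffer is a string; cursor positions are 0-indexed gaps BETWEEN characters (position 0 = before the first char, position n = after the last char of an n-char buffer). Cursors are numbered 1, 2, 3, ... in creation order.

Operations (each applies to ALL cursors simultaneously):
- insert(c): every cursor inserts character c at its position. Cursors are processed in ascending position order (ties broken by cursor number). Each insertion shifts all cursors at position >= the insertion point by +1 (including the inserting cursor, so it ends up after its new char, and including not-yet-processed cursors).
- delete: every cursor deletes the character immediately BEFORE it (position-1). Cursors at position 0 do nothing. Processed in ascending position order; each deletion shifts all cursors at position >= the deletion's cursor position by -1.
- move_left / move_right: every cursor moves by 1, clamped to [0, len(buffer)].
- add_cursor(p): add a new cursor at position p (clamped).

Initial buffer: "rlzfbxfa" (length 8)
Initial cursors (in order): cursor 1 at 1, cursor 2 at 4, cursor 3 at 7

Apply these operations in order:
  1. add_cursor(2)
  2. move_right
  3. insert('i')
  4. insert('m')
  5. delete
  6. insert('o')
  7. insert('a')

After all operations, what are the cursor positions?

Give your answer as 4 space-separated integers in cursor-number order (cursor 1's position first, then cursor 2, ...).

After op 1 (add_cursor(2)): buffer="rlzfbxfa" (len 8), cursors c1@1 c4@2 c2@4 c3@7, authorship ........
After op 2 (move_right): buffer="rlzfbxfa" (len 8), cursors c1@2 c4@3 c2@5 c3@8, authorship ........
After op 3 (insert('i')): buffer="rlizifbixfai" (len 12), cursors c1@3 c4@5 c2@8 c3@12, authorship ..1.4..2...3
After op 4 (insert('m')): buffer="rlimzimfbimxfaim" (len 16), cursors c1@4 c4@7 c2@11 c3@16, authorship ..11.44..22...33
After op 5 (delete): buffer="rlizifbixfai" (len 12), cursors c1@3 c4@5 c2@8 c3@12, authorship ..1.4..2...3
After op 6 (insert('o')): buffer="rlioziofbioxfaio" (len 16), cursors c1@4 c4@7 c2@11 c3@16, authorship ..11.44..22...33
After op 7 (insert('a')): buffer="rlioazioafbioaxfaioa" (len 20), cursors c1@5 c4@9 c2@14 c3@20, authorship ..111.444..222...333

Answer: 5 14 20 9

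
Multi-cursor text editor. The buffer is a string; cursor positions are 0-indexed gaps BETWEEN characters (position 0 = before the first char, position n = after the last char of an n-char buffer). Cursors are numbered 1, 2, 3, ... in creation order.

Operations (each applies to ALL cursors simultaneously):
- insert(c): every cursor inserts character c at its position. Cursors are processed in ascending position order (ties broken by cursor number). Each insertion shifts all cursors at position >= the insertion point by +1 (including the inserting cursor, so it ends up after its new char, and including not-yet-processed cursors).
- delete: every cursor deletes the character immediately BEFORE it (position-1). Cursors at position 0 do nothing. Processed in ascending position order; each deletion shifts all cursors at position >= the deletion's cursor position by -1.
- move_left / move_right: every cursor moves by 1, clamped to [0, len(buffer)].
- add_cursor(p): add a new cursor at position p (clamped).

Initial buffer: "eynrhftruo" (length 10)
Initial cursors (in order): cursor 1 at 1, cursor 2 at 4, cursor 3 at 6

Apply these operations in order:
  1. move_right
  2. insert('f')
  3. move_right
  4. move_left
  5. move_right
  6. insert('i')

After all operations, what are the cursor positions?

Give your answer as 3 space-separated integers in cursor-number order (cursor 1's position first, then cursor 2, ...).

Answer: 5 10 14

Derivation:
After op 1 (move_right): buffer="eynrhftruo" (len 10), cursors c1@2 c2@5 c3@7, authorship ..........
After op 2 (insert('f')): buffer="eyfnrhfftfruo" (len 13), cursors c1@3 c2@7 c3@10, authorship ..1...2..3...
After op 3 (move_right): buffer="eyfnrhfftfruo" (len 13), cursors c1@4 c2@8 c3@11, authorship ..1...2..3...
After op 4 (move_left): buffer="eyfnrhfftfruo" (len 13), cursors c1@3 c2@7 c3@10, authorship ..1...2..3...
After op 5 (move_right): buffer="eyfnrhfftfruo" (len 13), cursors c1@4 c2@8 c3@11, authorship ..1...2..3...
After op 6 (insert('i')): buffer="eyfnirhffitfriuo" (len 16), cursors c1@5 c2@10 c3@14, authorship ..1.1..2.2.3.3..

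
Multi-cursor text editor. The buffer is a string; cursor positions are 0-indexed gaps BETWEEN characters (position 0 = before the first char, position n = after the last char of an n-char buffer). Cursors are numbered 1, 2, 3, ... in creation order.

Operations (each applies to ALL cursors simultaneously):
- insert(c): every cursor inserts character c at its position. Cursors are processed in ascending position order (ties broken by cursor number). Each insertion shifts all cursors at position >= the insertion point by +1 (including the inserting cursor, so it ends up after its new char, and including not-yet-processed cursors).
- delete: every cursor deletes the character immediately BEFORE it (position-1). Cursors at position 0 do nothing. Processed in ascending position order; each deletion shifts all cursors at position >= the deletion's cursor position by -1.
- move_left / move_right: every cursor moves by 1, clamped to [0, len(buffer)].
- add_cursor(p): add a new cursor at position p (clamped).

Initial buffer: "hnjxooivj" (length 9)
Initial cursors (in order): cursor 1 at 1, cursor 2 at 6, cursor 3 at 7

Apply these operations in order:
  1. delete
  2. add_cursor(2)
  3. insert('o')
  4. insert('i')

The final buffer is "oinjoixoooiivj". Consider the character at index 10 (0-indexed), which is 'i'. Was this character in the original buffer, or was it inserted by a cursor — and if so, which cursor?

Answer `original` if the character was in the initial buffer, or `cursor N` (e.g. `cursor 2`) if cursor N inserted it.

After op 1 (delete): buffer="njxovj" (len 6), cursors c1@0 c2@4 c3@4, authorship ......
After op 2 (add_cursor(2)): buffer="njxovj" (len 6), cursors c1@0 c4@2 c2@4 c3@4, authorship ......
After op 3 (insert('o')): buffer="onjoxooovj" (len 10), cursors c1@1 c4@4 c2@8 c3@8, authorship 1..4..23..
After op 4 (insert('i')): buffer="oinjoixoooiivj" (len 14), cursors c1@2 c4@6 c2@12 c3@12, authorship 11..44..2323..
Authorship (.=original, N=cursor N): 1 1 . . 4 4 . . 2 3 2 3 . .
Index 10: author = 2

Answer: cursor 2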